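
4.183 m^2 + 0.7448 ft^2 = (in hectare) 0.0004252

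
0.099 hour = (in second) 356.4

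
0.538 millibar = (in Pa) 53.8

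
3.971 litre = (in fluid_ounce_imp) 139.8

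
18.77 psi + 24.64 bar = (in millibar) 2.593e+04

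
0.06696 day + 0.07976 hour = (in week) 0.01004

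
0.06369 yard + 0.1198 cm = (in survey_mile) 3.693e-05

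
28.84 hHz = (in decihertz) 2.884e+04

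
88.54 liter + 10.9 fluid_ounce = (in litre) 88.86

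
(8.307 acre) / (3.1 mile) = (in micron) 6.738e+06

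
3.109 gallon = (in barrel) 0.07402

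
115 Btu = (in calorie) 2.9e+04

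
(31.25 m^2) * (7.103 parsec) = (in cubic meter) 6.849e+18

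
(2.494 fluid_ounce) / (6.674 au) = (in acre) 1.825e-20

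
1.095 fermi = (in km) 1.095e-18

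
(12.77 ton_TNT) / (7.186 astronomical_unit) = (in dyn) 4970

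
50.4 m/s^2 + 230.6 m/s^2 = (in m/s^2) 281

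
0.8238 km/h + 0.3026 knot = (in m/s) 0.3845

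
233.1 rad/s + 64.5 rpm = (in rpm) 2290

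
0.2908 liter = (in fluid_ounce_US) 9.833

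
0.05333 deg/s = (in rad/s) 0.0009308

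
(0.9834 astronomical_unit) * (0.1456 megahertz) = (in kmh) 7.711e+16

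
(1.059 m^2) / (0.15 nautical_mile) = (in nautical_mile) 2.058e-06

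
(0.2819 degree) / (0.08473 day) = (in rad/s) 6.721e-07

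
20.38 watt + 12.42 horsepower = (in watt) 9282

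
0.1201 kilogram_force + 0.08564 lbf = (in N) 1.559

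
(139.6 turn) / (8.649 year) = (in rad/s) 3.216e-06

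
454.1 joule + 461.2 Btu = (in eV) 3.04e+24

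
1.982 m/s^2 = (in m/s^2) 1.982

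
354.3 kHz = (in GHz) 0.0003543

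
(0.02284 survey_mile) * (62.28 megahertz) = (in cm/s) 2.289e+11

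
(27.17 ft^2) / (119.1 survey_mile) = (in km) 1.317e-08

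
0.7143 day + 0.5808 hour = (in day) 0.7385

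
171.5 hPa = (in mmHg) 128.6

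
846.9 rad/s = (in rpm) 8087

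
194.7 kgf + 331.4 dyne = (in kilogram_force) 194.7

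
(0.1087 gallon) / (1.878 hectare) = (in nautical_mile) 1.183e-11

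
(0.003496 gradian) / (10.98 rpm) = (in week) 7.897e-11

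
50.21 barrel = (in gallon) 2109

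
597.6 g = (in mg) 5.976e+05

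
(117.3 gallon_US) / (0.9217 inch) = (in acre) 0.004687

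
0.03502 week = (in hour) 5.883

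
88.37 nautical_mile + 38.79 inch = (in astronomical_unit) 1.094e-06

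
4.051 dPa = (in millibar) 0.004051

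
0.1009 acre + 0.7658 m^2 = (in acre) 0.1011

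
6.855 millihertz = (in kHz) 6.855e-06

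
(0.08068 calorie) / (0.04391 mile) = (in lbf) 0.001074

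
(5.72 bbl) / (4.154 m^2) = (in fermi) 2.189e+14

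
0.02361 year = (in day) 8.618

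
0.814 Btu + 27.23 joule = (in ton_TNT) 2.118e-07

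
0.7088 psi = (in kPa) 4.887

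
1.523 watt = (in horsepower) 0.002042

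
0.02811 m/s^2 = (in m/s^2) 0.02811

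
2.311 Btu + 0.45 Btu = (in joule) 2913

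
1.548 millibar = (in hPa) 1.548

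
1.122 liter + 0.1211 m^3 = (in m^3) 0.1222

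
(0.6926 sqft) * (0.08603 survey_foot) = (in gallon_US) 0.4457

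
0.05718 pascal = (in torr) 0.0004289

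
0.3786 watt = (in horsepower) 0.0005077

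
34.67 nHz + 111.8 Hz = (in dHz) 1118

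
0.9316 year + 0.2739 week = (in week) 48.85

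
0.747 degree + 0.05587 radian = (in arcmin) 236.9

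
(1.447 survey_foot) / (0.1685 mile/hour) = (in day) 6.777e-05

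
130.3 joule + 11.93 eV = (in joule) 130.3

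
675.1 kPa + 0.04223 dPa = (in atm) 6.663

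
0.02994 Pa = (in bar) 2.994e-07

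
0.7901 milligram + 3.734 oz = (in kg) 0.1059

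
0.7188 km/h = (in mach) 0.0005864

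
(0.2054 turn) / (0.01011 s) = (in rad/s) 127.7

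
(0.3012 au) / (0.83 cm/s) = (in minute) 9.048e+10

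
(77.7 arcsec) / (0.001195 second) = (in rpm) 3.01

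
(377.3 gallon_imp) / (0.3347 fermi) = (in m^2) 5.125e+15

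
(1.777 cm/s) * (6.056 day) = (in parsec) 3.013e-13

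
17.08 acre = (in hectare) 6.912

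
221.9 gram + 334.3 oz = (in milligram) 9.699e+06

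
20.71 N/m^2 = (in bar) 0.0002071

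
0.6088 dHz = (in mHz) 60.88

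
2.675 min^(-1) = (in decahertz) 0.004458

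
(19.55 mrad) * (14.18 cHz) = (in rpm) 0.02647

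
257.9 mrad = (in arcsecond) 5.32e+04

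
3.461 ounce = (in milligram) 9.812e+04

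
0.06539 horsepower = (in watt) 48.76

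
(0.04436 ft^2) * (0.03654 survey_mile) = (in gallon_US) 64.02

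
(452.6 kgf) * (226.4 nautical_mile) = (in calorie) 4.448e+08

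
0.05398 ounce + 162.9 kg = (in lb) 359.1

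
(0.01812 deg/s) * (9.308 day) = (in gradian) 1.619e+04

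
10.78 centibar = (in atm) 0.1064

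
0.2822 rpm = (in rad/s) 0.02955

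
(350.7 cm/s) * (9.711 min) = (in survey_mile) 1.27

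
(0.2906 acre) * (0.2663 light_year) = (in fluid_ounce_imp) 1.043e+23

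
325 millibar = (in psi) 4.714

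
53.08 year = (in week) 2768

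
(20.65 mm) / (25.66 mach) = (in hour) 6.565e-10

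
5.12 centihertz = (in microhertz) 5.12e+04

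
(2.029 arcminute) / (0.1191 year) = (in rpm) 1.501e-09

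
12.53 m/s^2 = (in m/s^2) 12.53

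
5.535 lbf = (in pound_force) 5.535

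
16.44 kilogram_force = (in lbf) 36.24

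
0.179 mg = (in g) 0.000179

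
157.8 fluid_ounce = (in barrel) 0.02935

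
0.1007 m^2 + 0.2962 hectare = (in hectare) 0.2962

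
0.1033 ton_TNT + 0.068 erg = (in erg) 4.322e+15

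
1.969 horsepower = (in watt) 1468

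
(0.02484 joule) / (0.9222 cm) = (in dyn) 2.694e+05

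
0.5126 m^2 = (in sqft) 5.518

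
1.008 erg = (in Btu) 9.554e-11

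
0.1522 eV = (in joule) 2.439e-20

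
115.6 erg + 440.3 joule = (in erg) 4.403e+09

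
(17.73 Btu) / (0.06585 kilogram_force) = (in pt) 8.211e+07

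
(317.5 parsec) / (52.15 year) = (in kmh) 2.145e+10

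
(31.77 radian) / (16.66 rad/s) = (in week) 3.153e-06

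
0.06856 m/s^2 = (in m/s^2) 0.06856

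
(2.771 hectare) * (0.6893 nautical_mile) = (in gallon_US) 9.345e+09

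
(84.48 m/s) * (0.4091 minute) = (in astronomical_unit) 1.386e-08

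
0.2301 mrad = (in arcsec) 47.46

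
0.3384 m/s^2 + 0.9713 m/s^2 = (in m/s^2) 1.31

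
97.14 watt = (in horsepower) 0.1303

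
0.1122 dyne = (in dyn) 0.1122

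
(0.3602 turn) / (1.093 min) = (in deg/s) 1.977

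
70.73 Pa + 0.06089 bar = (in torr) 46.2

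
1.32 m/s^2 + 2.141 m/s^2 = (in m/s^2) 3.461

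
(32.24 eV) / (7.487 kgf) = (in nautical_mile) 3.799e-23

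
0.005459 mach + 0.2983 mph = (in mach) 0.005851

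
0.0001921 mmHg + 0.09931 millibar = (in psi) 0.001444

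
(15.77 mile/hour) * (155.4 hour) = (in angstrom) 3.944e+16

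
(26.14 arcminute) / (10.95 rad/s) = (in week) 1.148e-09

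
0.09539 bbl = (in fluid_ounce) 512.8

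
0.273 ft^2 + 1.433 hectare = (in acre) 3.541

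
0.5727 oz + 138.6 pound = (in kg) 62.88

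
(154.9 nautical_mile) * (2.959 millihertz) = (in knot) 1650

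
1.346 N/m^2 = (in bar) 1.346e-05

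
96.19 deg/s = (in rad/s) 1.679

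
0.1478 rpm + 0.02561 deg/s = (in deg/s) 0.9124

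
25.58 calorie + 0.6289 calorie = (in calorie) 26.21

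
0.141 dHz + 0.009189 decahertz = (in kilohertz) 0.000106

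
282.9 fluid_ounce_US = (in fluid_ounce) 282.9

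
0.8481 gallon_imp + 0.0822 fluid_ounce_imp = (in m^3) 0.003858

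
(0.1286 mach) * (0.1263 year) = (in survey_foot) 5.722e+08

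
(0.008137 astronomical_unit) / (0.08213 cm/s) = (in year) 4.7e+04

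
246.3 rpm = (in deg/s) 1478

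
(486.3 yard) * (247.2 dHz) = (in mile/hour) 2.459e+04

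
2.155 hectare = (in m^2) 2.155e+04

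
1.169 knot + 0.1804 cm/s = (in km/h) 2.171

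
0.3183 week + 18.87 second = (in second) 1.925e+05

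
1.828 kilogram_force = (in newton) 17.93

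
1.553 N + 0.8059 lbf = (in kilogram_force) 0.5239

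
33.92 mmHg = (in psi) 0.6559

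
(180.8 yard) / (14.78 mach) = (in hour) 9.125e-06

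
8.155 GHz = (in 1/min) 4.893e+11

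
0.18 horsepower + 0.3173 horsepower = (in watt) 370.8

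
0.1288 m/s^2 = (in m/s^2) 0.1288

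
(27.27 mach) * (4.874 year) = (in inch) 5.619e+13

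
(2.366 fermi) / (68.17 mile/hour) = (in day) 8.986e-22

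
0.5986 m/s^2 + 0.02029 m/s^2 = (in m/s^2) 0.6189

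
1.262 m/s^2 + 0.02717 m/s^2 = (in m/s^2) 1.289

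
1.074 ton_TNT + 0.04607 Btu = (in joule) 4.494e+09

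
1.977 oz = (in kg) 0.05605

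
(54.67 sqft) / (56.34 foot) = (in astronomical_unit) 1.977e-12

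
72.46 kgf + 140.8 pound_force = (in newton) 1337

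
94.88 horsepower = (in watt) 7.075e+04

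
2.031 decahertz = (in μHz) 2.031e+07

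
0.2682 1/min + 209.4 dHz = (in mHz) 2.094e+04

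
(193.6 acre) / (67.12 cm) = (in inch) 4.596e+07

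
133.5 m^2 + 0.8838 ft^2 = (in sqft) 1438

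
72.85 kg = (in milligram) 7.285e+07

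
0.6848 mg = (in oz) 2.416e-05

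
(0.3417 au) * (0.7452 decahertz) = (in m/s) 3.809e+11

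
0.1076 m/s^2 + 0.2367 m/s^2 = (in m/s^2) 0.3443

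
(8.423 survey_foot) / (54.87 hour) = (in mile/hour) 2.907e-05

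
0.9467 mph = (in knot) 0.8227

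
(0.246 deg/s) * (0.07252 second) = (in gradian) 0.01982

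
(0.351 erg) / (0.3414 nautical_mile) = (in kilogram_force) 5.661e-12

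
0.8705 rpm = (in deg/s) 5.223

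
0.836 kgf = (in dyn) 8.198e+05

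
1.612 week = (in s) 9.749e+05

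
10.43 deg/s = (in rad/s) 0.182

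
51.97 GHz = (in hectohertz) 5.197e+08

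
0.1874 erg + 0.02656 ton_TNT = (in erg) 1.111e+15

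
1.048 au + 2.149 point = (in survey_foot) 5.144e+11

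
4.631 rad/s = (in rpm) 44.22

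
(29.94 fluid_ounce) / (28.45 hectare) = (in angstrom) 31.12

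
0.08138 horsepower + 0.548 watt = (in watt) 61.23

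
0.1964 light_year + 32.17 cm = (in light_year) 0.1964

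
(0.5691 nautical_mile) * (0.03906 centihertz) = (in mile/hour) 0.9209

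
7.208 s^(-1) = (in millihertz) 7208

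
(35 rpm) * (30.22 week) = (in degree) 3.838e+09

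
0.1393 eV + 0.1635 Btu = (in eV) 1.077e+21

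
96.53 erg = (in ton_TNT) 2.307e-15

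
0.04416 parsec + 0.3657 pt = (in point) 3.863e+18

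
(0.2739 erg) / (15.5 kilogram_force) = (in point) 5.108e-07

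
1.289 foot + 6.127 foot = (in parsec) 7.325e-17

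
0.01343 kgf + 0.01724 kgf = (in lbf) 0.06762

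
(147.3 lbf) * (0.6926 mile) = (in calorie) 1.746e+05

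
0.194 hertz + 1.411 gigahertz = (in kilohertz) 1.411e+06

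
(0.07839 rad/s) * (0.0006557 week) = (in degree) 1781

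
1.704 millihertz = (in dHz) 0.01704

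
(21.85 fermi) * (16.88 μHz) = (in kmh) 1.328e-18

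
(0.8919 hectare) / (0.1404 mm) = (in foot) 2.084e+08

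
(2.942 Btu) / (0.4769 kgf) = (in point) 1.881e+06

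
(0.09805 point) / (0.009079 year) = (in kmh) 4.349e-10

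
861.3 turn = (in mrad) 5.412e+06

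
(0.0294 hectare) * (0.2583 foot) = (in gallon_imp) 5092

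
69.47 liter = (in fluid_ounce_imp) 2445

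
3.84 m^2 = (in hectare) 0.000384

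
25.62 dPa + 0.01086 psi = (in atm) 0.0007643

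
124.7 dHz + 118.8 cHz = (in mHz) 1.366e+04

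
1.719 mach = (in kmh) 2107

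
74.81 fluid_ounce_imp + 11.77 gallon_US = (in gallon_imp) 10.27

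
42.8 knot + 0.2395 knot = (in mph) 49.53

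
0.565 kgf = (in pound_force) 1.246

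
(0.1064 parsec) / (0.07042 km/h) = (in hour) 4.662e+13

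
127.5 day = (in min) 1.836e+05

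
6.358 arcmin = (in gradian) 0.1177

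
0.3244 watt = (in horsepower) 0.000435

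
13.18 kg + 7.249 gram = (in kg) 13.19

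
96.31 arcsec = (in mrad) 0.4669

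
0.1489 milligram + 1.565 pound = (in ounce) 25.04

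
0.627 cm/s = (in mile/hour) 0.01403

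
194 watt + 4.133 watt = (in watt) 198.1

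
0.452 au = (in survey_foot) 2.218e+11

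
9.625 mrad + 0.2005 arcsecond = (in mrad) 9.626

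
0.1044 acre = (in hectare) 0.04225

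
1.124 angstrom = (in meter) 1.124e-10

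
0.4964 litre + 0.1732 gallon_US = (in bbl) 0.007246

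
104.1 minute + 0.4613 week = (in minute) 4754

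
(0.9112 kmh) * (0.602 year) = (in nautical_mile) 2595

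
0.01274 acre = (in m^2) 51.56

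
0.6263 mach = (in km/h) 767.7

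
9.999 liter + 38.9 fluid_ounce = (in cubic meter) 0.01115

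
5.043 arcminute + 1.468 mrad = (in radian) 0.002935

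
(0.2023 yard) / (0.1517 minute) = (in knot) 0.03951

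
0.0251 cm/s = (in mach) 7.372e-07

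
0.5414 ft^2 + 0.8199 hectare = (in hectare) 0.8199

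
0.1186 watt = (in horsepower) 0.000159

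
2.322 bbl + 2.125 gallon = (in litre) 377.2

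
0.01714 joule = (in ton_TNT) 4.097e-12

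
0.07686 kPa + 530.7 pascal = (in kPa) 0.6076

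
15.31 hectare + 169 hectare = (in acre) 455.4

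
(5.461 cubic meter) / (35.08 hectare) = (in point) 0.04413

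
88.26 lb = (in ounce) 1412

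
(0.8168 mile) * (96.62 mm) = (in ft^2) 1367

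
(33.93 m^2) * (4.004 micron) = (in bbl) 0.0008545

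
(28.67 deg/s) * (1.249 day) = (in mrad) 5.4e+07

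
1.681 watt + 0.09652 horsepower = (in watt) 73.66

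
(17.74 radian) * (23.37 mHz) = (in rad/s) 0.4146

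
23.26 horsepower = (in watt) 1.734e+04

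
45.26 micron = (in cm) 0.004526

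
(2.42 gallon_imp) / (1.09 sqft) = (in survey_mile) 6.751e-05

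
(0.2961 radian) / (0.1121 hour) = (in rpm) 0.007007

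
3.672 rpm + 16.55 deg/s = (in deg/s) 38.58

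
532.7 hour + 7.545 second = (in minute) 3.196e+04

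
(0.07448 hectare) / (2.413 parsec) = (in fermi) 10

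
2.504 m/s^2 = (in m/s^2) 2.504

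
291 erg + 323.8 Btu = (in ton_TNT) 8.165e-05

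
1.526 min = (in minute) 1.526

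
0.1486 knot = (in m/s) 0.07645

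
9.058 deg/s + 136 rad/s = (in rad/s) 136.2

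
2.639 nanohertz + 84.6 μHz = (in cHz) 0.00846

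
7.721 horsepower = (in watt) 5758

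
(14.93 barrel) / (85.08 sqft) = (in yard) 0.3284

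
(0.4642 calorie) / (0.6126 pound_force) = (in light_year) 7.534e-17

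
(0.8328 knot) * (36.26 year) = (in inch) 1.929e+10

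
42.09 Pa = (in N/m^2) 42.09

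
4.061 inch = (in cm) 10.31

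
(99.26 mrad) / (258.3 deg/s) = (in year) 6.982e-10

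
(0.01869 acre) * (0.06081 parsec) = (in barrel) 8.927e+17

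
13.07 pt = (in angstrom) 4.611e+07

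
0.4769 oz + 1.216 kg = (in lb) 2.711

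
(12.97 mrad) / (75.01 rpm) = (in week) 2.73e-09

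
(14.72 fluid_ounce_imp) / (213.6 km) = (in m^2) 1.958e-09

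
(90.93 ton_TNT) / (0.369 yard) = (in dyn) 1.128e+17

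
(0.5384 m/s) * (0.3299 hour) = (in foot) 2098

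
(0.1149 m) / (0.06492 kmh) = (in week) 1.053e-05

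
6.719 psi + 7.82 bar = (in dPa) 8.283e+06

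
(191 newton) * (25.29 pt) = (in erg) 1.704e+07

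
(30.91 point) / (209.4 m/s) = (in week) 8.61e-11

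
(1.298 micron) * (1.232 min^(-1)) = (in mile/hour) 5.962e-08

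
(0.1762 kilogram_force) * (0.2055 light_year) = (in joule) 3.359e+15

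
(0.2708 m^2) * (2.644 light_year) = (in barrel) 4.261e+16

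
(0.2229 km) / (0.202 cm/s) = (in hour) 30.65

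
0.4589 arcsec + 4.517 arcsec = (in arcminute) 0.08293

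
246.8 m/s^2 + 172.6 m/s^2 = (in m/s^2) 419.4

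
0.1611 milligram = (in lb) 3.552e-07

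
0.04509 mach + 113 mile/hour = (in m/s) 65.87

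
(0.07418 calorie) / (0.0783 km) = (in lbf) 0.0008911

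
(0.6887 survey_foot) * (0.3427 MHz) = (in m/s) 7.194e+04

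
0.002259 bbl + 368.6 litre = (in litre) 369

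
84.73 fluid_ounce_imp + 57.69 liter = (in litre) 60.1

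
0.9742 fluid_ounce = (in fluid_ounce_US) 0.9742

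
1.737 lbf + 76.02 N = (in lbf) 18.83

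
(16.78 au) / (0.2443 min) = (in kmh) 6.165e+11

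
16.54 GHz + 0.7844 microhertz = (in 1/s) 1.654e+10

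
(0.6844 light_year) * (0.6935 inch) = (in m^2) 1.141e+14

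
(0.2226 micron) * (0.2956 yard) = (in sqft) 6.476e-07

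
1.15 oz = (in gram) 32.6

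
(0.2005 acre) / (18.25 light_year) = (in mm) 4.699e-12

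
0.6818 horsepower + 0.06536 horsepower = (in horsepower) 0.7472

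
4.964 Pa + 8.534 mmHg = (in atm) 0.01128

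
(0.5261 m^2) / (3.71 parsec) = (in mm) 4.596e-15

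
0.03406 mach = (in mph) 25.94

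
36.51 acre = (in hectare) 14.78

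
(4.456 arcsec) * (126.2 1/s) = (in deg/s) 0.1562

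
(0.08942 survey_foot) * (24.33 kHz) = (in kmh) 2387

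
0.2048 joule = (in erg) 2.048e+06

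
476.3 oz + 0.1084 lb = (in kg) 13.55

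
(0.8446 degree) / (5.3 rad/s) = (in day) 3.219e-08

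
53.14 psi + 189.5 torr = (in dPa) 3.917e+06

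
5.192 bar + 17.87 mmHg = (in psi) 75.65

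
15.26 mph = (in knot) 13.26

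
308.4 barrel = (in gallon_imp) 1.079e+04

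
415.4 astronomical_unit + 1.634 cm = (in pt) 1.762e+17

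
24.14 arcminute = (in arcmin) 24.14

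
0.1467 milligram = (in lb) 3.234e-07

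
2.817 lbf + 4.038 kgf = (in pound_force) 11.72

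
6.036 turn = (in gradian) 2414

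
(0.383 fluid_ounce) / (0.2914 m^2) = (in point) 0.1102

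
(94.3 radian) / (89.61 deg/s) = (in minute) 1.005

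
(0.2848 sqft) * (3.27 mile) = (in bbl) 875.8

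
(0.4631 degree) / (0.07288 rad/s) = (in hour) 3.081e-05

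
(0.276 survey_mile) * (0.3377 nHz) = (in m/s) 1.5e-07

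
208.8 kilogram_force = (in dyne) 2.048e+08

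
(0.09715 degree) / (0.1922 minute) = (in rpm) 0.001404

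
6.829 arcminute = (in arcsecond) 409.7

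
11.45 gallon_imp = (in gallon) 13.75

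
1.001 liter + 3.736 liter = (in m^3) 0.004737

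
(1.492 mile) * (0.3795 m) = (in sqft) 9808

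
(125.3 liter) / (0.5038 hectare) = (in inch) 0.0009792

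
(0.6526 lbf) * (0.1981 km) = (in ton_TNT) 1.374e-07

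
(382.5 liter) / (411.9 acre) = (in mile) 1.426e-10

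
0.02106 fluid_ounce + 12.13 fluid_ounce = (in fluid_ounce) 12.15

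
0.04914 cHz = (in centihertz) 0.04914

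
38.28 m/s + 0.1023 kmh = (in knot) 74.47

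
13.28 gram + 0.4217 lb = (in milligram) 2.046e+05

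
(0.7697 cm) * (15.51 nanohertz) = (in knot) 2.321e-10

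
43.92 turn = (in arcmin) 9.487e+05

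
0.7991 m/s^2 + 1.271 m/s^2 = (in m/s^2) 2.07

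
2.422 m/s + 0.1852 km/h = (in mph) 5.533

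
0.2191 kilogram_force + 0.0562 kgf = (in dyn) 2.7e+05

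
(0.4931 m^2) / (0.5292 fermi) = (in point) 2.641e+18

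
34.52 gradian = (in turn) 0.0863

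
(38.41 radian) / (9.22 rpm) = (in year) 1.261e-06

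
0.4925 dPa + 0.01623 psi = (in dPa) 1120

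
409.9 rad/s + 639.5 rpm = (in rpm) 4554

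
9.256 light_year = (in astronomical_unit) 5.854e+05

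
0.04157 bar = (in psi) 0.6029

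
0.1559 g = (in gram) 0.1559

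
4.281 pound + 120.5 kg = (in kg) 122.4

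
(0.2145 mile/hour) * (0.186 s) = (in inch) 0.7022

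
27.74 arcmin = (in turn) 0.001284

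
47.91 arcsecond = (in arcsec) 47.91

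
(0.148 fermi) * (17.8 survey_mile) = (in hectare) 4.24e-16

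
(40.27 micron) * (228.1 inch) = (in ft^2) 0.002511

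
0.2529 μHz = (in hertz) 2.529e-07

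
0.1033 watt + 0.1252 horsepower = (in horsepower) 0.1253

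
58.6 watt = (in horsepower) 0.07858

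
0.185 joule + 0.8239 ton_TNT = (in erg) 3.447e+16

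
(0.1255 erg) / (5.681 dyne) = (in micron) 220.9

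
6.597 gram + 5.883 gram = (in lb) 0.02751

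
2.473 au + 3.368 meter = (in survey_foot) 1.214e+12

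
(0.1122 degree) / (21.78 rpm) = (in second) 0.0008586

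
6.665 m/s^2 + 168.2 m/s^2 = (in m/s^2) 174.9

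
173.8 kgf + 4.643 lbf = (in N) 1725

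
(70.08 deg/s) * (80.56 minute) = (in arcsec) 1.219e+09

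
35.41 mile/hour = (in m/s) 15.83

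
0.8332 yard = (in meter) 0.7619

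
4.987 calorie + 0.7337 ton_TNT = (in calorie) 7.337e+08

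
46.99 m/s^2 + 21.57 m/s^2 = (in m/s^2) 68.56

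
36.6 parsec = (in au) 7.549e+06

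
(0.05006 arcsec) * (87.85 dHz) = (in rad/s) 2.132e-06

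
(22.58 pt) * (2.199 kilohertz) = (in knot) 34.05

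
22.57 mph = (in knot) 19.61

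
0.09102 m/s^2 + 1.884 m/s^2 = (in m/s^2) 1.975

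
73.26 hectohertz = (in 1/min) 4.396e+05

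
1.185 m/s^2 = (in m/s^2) 1.185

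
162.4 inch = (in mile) 0.002563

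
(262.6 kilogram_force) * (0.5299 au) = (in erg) 2.041e+21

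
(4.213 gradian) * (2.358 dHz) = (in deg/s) 0.8941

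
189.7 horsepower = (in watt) 1.415e+05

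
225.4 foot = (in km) 0.0687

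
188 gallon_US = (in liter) 711.7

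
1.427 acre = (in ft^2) 6.216e+04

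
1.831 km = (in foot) 6007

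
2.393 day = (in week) 0.3419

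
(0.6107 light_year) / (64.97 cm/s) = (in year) 2.82e+08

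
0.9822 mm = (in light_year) 1.038e-19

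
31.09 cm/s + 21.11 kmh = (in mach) 0.01813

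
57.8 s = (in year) 1.833e-06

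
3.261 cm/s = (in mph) 0.07295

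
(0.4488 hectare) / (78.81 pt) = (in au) 1.079e-06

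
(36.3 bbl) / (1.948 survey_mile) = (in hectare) 1.841e-07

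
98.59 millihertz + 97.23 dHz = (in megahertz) 9.822e-06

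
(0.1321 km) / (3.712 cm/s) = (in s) 3559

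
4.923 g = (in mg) 4923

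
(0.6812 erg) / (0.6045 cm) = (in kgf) 1.149e-06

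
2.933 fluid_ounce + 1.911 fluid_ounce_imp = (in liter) 0.141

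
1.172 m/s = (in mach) 0.003442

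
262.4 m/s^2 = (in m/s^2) 262.4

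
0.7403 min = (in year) 1.408e-06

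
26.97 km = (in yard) 2.949e+04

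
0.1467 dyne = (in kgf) 1.496e-07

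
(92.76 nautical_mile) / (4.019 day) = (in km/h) 1.781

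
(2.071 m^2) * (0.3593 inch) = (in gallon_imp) 4.158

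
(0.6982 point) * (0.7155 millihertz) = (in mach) 5.176e-10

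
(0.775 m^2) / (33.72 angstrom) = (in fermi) 2.298e+23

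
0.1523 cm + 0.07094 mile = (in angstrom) 1.142e+12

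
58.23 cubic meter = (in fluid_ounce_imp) 2.049e+06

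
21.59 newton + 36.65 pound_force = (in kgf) 18.83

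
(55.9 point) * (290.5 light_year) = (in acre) 1.339e+13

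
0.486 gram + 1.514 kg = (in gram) 1514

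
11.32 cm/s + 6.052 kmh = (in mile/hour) 4.014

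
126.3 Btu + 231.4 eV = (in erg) 1.333e+12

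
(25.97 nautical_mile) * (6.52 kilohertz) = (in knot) 6.096e+08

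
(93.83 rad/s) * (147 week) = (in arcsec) 1.721e+15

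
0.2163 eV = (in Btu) 3.285e-23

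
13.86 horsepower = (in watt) 1.034e+04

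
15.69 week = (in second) 9.489e+06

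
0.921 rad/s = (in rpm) 8.795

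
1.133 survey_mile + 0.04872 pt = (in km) 1.823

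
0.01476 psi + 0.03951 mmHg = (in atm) 0.001056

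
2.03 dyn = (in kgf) 2.07e-06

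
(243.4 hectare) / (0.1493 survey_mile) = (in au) 6.772e-08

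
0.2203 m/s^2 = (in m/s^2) 0.2203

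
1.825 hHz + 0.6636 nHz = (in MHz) 0.0001825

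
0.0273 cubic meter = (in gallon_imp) 6.005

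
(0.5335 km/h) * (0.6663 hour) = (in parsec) 1.152e-14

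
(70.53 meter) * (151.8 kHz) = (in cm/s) 1.071e+09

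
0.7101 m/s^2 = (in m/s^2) 0.7101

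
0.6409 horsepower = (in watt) 477.9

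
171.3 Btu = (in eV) 1.128e+24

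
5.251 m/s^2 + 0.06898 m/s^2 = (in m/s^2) 5.32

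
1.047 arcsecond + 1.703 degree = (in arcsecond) 6132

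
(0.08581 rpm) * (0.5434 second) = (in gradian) 0.3109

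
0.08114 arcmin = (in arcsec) 4.868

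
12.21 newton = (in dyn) 1.221e+06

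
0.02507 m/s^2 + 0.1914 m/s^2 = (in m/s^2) 0.2165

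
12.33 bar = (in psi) 178.8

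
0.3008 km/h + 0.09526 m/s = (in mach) 0.0005252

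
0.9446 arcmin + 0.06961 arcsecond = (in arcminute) 0.9458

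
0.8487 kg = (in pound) 1.871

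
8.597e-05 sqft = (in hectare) 7.987e-10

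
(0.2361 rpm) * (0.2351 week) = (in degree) 2.014e+05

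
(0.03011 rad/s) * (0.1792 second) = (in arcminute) 18.55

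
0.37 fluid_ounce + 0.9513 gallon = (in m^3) 0.003612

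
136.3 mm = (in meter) 0.1363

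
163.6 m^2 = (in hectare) 0.01636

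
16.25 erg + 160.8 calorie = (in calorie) 160.8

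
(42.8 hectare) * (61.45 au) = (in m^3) 3.935e+18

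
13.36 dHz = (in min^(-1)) 80.16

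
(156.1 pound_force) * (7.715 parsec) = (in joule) 1.653e+20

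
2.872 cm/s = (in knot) 0.05583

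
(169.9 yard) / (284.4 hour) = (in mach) 4.456e-07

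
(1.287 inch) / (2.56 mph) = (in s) 0.02856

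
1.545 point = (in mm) 0.545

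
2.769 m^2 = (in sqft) 29.81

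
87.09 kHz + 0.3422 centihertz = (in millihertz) 8.709e+07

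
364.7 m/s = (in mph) 815.8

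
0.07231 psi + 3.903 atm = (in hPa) 3960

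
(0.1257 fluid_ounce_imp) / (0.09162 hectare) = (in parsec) 1.263e-25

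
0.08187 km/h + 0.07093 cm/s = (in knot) 0.04559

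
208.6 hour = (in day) 8.692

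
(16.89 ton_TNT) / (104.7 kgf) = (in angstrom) 6.883e+17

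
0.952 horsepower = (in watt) 709.9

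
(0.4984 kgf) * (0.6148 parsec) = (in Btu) 8.788e+13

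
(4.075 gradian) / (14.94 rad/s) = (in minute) 7.141e-05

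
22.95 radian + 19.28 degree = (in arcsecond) 4.803e+06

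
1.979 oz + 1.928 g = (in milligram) 5.803e+04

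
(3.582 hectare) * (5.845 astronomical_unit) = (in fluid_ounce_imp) 1.102e+21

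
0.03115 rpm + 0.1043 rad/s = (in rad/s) 0.1076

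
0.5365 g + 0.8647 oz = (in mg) 2.505e+04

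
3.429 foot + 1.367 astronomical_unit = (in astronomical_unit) 1.367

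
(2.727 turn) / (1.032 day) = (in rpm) 0.001835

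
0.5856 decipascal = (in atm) 5.779e-07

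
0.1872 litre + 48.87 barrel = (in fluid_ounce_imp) 2.735e+05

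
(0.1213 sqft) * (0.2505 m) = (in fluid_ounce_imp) 99.35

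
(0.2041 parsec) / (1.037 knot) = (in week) 1.952e+10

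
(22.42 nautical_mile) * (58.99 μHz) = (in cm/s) 244.9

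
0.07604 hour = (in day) 0.003168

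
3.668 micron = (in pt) 0.0104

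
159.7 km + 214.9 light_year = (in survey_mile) 1.263e+15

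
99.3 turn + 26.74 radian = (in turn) 103.6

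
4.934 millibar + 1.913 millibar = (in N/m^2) 684.7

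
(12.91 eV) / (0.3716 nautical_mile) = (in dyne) 3.006e-16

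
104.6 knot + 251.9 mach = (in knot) 1.668e+05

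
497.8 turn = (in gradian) 1.991e+05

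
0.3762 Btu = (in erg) 3.969e+09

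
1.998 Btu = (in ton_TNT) 5.038e-07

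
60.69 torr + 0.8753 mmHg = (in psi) 1.19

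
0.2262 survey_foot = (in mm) 68.95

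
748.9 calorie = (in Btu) 2.97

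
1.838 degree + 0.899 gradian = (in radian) 0.0462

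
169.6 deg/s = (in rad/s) 2.96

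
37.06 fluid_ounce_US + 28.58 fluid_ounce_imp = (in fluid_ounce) 64.52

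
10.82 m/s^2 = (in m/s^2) 10.82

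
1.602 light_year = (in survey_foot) 4.972e+16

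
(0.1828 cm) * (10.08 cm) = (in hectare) 1.843e-08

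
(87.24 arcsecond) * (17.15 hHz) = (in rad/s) 0.7254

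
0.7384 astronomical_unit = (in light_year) 1.168e-05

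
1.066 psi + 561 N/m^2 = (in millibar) 79.11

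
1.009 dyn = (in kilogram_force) 1.029e-06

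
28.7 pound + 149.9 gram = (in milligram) 1.317e+07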